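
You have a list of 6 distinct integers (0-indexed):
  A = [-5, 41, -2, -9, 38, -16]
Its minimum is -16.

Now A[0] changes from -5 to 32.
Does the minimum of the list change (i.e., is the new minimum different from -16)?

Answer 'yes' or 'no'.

Old min = -16
Change: A[0] -5 -> 32
Changed element was NOT the min; min changes only if 32 < -16.
New min = -16; changed? no

Answer: no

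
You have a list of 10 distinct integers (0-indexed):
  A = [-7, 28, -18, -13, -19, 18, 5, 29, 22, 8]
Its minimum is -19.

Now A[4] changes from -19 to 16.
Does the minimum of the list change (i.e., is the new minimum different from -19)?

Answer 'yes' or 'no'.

Answer: yes

Derivation:
Old min = -19
Change: A[4] -19 -> 16
Changed element was the min; new min must be rechecked.
New min = -18; changed? yes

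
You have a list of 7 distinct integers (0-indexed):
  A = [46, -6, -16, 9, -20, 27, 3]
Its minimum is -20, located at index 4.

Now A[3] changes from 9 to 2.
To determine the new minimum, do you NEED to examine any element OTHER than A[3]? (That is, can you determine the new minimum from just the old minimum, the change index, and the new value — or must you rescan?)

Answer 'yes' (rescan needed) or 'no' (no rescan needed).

Old min = -20 at index 4
Change at index 3: 9 -> 2
Index 3 was NOT the min. New min = min(-20, 2). No rescan of other elements needed.
Needs rescan: no

Answer: no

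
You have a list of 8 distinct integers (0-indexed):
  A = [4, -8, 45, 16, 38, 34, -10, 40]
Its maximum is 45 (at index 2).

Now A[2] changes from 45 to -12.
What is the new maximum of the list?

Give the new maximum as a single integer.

Old max = 45 (at index 2)
Change: A[2] 45 -> -12
Changed element WAS the max -> may need rescan.
  Max of remaining elements: 40
  New max = max(-12, 40) = 40

Answer: 40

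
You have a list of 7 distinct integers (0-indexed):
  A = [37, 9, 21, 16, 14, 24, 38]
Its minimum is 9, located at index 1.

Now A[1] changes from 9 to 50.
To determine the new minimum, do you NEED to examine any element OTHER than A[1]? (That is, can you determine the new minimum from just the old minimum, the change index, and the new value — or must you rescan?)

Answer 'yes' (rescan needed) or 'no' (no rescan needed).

Answer: yes

Derivation:
Old min = 9 at index 1
Change at index 1: 9 -> 50
Index 1 WAS the min and new value 50 > old min 9. Must rescan other elements to find the new min.
Needs rescan: yes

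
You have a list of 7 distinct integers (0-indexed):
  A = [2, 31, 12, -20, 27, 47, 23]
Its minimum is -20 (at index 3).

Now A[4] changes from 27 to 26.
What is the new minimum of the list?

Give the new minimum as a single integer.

Old min = -20 (at index 3)
Change: A[4] 27 -> 26
Changed element was NOT the old min.
  New min = min(old_min, new_val) = min(-20, 26) = -20

Answer: -20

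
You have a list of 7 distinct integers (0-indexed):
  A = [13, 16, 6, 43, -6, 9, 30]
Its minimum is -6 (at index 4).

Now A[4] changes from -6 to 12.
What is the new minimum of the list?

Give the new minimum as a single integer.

Old min = -6 (at index 4)
Change: A[4] -6 -> 12
Changed element WAS the min. Need to check: is 12 still <= all others?
  Min of remaining elements: 6
  New min = min(12, 6) = 6

Answer: 6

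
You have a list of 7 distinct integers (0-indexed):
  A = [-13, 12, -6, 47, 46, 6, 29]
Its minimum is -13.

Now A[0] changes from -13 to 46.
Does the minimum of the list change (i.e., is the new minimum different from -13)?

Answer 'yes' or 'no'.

Old min = -13
Change: A[0] -13 -> 46
Changed element was the min; new min must be rechecked.
New min = -6; changed? yes

Answer: yes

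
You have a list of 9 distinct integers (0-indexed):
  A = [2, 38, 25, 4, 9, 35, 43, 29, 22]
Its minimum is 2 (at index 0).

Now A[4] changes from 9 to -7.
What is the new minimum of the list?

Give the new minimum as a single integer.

Old min = 2 (at index 0)
Change: A[4] 9 -> -7
Changed element was NOT the old min.
  New min = min(old_min, new_val) = min(2, -7) = -7

Answer: -7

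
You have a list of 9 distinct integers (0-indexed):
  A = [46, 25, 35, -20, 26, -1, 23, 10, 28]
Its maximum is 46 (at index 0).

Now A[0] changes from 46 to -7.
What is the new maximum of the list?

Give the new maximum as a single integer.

Answer: 35

Derivation:
Old max = 46 (at index 0)
Change: A[0] 46 -> -7
Changed element WAS the max -> may need rescan.
  Max of remaining elements: 35
  New max = max(-7, 35) = 35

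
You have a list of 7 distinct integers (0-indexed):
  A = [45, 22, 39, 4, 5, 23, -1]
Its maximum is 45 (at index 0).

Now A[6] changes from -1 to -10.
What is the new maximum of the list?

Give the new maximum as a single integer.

Answer: 45

Derivation:
Old max = 45 (at index 0)
Change: A[6] -1 -> -10
Changed element was NOT the old max.
  New max = max(old_max, new_val) = max(45, -10) = 45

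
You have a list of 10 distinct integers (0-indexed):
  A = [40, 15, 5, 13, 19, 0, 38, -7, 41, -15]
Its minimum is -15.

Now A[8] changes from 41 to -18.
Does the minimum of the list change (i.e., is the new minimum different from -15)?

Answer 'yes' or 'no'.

Answer: yes

Derivation:
Old min = -15
Change: A[8] 41 -> -18
Changed element was NOT the min; min changes only if -18 < -15.
New min = -18; changed? yes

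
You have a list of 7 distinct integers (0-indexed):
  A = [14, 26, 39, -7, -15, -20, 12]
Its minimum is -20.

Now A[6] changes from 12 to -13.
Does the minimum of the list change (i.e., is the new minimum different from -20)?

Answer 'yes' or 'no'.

Answer: no

Derivation:
Old min = -20
Change: A[6] 12 -> -13
Changed element was NOT the min; min changes only if -13 < -20.
New min = -20; changed? no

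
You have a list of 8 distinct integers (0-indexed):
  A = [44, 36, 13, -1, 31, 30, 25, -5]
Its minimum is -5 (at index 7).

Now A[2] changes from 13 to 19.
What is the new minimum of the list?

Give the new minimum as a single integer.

Answer: -5

Derivation:
Old min = -5 (at index 7)
Change: A[2] 13 -> 19
Changed element was NOT the old min.
  New min = min(old_min, new_val) = min(-5, 19) = -5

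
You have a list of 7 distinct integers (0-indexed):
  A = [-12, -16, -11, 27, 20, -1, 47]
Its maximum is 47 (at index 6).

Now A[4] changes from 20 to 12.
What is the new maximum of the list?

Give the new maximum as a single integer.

Old max = 47 (at index 6)
Change: A[4] 20 -> 12
Changed element was NOT the old max.
  New max = max(old_max, new_val) = max(47, 12) = 47

Answer: 47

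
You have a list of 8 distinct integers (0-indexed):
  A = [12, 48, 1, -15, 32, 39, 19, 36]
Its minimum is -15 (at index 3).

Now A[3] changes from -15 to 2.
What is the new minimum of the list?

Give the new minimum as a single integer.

Answer: 1

Derivation:
Old min = -15 (at index 3)
Change: A[3] -15 -> 2
Changed element WAS the min. Need to check: is 2 still <= all others?
  Min of remaining elements: 1
  New min = min(2, 1) = 1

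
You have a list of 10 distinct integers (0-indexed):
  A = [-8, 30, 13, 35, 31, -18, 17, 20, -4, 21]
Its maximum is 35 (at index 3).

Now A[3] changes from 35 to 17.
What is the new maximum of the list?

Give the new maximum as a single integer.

Old max = 35 (at index 3)
Change: A[3] 35 -> 17
Changed element WAS the max -> may need rescan.
  Max of remaining elements: 31
  New max = max(17, 31) = 31

Answer: 31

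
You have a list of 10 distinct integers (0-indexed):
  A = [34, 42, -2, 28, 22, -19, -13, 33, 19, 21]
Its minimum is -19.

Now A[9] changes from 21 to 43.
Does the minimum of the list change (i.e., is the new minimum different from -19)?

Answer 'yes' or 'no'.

Answer: no

Derivation:
Old min = -19
Change: A[9] 21 -> 43
Changed element was NOT the min; min changes only if 43 < -19.
New min = -19; changed? no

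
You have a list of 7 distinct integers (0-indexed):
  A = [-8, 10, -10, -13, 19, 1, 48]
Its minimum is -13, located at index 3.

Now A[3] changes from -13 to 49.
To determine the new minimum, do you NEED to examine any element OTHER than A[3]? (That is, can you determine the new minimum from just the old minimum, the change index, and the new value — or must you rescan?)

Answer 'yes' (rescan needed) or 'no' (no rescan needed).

Old min = -13 at index 3
Change at index 3: -13 -> 49
Index 3 WAS the min and new value 49 > old min -13. Must rescan other elements to find the new min.
Needs rescan: yes

Answer: yes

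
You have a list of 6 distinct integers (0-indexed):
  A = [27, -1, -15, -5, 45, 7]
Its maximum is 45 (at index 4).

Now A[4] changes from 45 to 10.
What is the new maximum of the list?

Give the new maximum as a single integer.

Old max = 45 (at index 4)
Change: A[4] 45 -> 10
Changed element WAS the max -> may need rescan.
  Max of remaining elements: 27
  New max = max(10, 27) = 27

Answer: 27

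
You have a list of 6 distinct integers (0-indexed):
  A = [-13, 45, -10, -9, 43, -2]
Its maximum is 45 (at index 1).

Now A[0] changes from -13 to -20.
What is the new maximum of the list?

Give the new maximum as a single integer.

Old max = 45 (at index 1)
Change: A[0] -13 -> -20
Changed element was NOT the old max.
  New max = max(old_max, new_val) = max(45, -20) = 45

Answer: 45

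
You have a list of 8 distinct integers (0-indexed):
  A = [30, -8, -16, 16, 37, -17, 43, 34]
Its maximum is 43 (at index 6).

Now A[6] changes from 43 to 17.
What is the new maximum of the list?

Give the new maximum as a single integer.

Answer: 37

Derivation:
Old max = 43 (at index 6)
Change: A[6] 43 -> 17
Changed element WAS the max -> may need rescan.
  Max of remaining elements: 37
  New max = max(17, 37) = 37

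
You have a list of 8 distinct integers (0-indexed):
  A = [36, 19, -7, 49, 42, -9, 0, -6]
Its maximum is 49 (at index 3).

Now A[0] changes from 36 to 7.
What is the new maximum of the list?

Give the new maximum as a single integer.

Answer: 49

Derivation:
Old max = 49 (at index 3)
Change: A[0] 36 -> 7
Changed element was NOT the old max.
  New max = max(old_max, new_val) = max(49, 7) = 49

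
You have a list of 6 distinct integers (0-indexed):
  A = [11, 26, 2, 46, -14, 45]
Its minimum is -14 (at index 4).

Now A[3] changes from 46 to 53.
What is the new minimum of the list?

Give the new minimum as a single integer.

Old min = -14 (at index 4)
Change: A[3] 46 -> 53
Changed element was NOT the old min.
  New min = min(old_min, new_val) = min(-14, 53) = -14

Answer: -14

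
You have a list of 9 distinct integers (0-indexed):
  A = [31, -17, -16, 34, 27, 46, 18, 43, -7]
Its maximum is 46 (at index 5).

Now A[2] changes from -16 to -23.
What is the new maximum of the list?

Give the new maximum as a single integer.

Old max = 46 (at index 5)
Change: A[2] -16 -> -23
Changed element was NOT the old max.
  New max = max(old_max, new_val) = max(46, -23) = 46

Answer: 46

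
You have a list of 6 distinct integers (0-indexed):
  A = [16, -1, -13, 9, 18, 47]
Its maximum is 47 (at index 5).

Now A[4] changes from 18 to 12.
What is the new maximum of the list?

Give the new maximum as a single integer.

Answer: 47

Derivation:
Old max = 47 (at index 5)
Change: A[4] 18 -> 12
Changed element was NOT the old max.
  New max = max(old_max, new_val) = max(47, 12) = 47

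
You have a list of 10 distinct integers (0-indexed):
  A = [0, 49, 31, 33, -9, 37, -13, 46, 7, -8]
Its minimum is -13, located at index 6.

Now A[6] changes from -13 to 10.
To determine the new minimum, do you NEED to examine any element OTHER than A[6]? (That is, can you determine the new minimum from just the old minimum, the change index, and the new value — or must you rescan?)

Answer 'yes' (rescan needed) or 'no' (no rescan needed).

Old min = -13 at index 6
Change at index 6: -13 -> 10
Index 6 WAS the min and new value 10 > old min -13. Must rescan other elements to find the new min.
Needs rescan: yes

Answer: yes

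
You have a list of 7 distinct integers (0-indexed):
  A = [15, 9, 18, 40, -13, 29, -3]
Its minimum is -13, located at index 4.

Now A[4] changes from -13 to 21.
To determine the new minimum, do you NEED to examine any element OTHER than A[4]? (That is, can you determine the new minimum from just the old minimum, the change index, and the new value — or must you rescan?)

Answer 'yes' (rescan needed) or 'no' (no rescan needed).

Answer: yes

Derivation:
Old min = -13 at index 4
Change at index 4: -13 -> 21
Index 4 WAS the min and new value 21 > old min -13. Must rescan other elements to find the new min.
Needs rescan: yes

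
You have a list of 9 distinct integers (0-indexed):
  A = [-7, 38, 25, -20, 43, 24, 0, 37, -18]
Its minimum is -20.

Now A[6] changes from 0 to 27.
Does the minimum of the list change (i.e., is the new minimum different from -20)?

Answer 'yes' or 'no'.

Old min = -20
Change: A[6] 0 -> 27
Changed element was NOT the min; min changes only if 27 < -20.
New min = -20; changed? no

Answer: no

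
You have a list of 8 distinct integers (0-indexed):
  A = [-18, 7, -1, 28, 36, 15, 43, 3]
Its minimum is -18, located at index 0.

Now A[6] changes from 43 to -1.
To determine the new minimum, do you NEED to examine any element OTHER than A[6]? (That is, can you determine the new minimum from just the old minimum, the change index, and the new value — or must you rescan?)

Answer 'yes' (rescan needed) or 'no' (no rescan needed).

Answer: no

Derivation:
Old min = -18 at index 0
Change at index 6: 43 -> -1
Index 6 was NOT the min. New min = min(-18, -1). No rescan of other elements needed.
Needs rescan: no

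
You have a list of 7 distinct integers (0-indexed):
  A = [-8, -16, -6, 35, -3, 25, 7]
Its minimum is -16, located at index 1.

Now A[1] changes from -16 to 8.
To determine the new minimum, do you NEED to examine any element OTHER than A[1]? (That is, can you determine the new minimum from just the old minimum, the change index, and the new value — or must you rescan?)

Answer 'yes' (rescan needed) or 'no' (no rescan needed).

Answer: yes

Derivation:
Old min = -16 at index 1
Change at index 1: -16 -> 8
Index 1 WAS the min and new value 8 > old min -16. Must rescan other elements to find the new min.
Needs rescan: yes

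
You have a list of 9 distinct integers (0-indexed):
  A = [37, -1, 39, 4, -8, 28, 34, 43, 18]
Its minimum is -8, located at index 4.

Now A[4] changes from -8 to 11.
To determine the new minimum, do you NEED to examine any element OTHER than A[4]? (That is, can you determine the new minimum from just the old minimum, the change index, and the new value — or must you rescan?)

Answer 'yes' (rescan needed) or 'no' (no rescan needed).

Old min = -8 at index 4
Change at index 4: -8 -> 11
Index 4 WAS the min and new value 11 > old min -8. Must rescan other elements to find the new min.
Needs rescan: yes

Answer: yes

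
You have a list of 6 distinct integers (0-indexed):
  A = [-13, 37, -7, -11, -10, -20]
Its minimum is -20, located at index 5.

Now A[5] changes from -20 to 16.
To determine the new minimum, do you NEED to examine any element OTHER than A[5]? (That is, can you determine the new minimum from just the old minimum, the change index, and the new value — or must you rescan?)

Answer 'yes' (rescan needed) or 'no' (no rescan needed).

Old min = -20 at index 5
Change at index 5: -20 -> 16
Index 5 WAS the min and new value 16 > old min -20. Must rescan other elements to find the new min.
Needs rescan: yes

Answer: yes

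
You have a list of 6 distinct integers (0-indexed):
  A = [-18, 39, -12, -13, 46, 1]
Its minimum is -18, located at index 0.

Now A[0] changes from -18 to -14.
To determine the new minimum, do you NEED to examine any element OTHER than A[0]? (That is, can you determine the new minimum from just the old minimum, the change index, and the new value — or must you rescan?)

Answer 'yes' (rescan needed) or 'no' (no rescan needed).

Old min = -18 at index 0
Change at index 0: -18 -> -14
Index 0 WAS the min and new value -14 > old min -18. Must rescan other elements to find the new min.
Needs rescan: yes

Answer: yes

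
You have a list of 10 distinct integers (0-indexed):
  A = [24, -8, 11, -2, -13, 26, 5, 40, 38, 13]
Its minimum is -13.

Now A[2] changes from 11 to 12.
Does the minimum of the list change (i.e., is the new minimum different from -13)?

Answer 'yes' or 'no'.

Old min = -13
Change: A[2] 11 -> 12
Changed element was NOT the min; min changes only if 12 < -13.
New min = -13; changed? no

Answer: no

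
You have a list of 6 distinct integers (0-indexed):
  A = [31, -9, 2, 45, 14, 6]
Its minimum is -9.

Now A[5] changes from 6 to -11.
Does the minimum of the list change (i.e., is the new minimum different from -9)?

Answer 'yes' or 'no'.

Old min = -9
Change: A[5] 6 -> -11
Changed element was NOT the min; min changes only if -11 < -9.
New min = -11; changed? yes

Answer: yes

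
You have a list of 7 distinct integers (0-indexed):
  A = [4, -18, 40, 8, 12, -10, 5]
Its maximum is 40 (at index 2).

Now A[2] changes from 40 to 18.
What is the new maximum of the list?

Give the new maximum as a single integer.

Old max = 40 (at index 2)
Change: A[2] 40 -> 18
Changed element WAS the max -> may need rescan.
  Max of remaining elements: 12
  New max = max(18, 12) = 18

Answer: 18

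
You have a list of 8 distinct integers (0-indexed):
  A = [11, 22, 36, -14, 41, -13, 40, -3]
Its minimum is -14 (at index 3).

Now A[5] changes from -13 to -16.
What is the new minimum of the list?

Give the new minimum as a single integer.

Old min = -14 (at index 3)
Change: A[5] -13 -> -16
Changed element was NOT the old min.
  New min = min(old_min, new_val) = min(-14, -16) = -16

Answer: -16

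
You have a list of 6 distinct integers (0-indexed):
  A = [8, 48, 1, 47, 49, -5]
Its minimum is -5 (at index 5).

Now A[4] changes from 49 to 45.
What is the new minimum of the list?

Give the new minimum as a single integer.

Answer: -5

Derivation:
Old min = -5 (at index 5)
Change: A[4] 49 -> 45
Changed element was NOT the old min.
  New min = min(old_min, new_val) = min(-5, 45) = -5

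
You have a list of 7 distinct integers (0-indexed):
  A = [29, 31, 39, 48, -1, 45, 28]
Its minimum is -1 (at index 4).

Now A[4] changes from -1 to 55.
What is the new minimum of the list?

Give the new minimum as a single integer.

Old min = -1 (at index 4)
Change: A[4] -1 -> 55
Changed element WAS the min. Need to check: is 55 still <= all others?
  Min of remaining elements: 28
  New min = min(55, 28) = 28

Answer: 28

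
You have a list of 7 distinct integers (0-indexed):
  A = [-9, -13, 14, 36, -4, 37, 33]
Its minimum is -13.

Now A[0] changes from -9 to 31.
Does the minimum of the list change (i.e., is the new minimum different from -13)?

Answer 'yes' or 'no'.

Old min = -13
Change: A[0] -9 -> 31
Changed element was NOT the min; min changes only if 31 < -13.
New min = -13; changed? no

Answer: no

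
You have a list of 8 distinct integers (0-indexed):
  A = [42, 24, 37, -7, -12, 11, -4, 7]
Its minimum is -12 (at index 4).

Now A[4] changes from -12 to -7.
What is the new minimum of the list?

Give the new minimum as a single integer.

Old min = -12 (at index 4)
Change: A[4] -12 -> -7
Changed element WAS the min. Need to check: is -7 still <= all others?
  Min of remaining elements: -7
  New min = min(-7, -7) = -7

Answer: -7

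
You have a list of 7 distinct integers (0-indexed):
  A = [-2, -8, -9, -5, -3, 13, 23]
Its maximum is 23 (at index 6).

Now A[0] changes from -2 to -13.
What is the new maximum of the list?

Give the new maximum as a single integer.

Answer: 23

Derivation:
Old max = 23 (at index 6)
Change: A[0] -2 -> -13
Changed element was NOT the old max.
  New max = max(old_max, new_val) = max(23, -13) = 23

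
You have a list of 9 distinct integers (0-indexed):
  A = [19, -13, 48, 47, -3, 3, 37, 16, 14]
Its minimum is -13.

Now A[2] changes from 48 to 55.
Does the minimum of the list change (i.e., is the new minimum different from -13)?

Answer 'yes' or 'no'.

Old min = -13
Change: A[2] 48 -> 55
Changed element was NOT the min; min changes only if 55 < -13.
New min = -13; changed? no

Answer: no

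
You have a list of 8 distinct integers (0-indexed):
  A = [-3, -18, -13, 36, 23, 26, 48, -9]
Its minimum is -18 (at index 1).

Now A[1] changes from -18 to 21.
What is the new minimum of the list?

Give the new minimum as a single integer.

Old min = -18 (at index 1)
Change: A[1] -18 -> 21
Changed element WAS the min. Need to check: is 21 still <= all others?
  Min of remaining elements: -13
  New min = min(21, -13) = -13

Answer: -13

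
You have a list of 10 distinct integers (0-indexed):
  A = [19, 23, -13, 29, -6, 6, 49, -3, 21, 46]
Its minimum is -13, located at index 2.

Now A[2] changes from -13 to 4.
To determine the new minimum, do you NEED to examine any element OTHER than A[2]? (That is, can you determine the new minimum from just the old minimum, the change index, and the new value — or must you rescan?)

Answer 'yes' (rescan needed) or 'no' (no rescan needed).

Answer: yes

Derivation:
Old min = -13 at index 2
Change at index 2: -13 -> 4
Index 2 WAS the min and new value 4 > old min -13. Must rescan other elements to find the new min.
Needs rescan: yes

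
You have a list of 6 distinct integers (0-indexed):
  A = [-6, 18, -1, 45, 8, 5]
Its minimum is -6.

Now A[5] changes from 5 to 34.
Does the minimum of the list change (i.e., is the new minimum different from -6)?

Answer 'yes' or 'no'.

Old min = -6
Change: A[5] 5 -> 34
Changed element was NOT the min; min changes only if 34 < -6.
New min = -6; changed? no

Answer: no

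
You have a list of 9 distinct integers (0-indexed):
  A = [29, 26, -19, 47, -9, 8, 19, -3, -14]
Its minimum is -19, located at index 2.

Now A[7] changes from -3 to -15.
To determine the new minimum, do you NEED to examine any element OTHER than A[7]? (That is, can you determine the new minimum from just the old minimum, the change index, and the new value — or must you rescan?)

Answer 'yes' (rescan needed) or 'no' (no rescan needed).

Answer: no

Derivation:
Old min = -19 at index 2
Change at index 7: -3 -> -15
Index 7 was NOT the min. New min = min(-19, -15). No rescan of other elements needed.
Needs rescan: no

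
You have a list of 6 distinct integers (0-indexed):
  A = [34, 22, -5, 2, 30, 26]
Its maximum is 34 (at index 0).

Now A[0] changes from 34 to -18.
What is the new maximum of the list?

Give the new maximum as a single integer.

Answer: 30

Derivation:
Old max = 34 (at index 0)
Change: A[0] 34 -> -18
Changed element WAS the max -> may need rescan.
  Max of remaining elements: 30
  New max = max(-18, 30) = 30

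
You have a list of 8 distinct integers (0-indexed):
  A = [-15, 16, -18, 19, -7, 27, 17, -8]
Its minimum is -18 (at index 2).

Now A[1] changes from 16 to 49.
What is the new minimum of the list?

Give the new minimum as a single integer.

Answer: -18

Derivation:
Old min = -18 (at index 2)
Change: A[1] 16 -> 49
Changed element was NOT the old min.
  New min = min(old_min, new_val) = min(-18, 49) = -18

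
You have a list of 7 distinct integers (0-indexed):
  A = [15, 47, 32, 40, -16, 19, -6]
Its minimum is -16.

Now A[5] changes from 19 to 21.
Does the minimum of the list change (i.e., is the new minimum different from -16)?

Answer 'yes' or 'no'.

Answer: no

Derivation:
Old min = -16
Change: A[5] 19 -> 21
Changed element was NOT the min; min changes only if 21 < -16.
New min = -16; changed? no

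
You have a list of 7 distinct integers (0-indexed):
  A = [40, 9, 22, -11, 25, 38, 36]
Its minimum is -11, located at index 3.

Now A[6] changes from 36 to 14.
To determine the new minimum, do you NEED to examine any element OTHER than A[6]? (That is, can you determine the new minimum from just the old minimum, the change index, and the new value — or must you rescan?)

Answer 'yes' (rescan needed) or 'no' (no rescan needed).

Answer: no

Derivation:
Old min = -11 at index 3
Change at index 6: 36 -> 14
Index 6 was NOT the min. New min = min(-11, 14). No rescan of other elements needed.
Needs rescan: no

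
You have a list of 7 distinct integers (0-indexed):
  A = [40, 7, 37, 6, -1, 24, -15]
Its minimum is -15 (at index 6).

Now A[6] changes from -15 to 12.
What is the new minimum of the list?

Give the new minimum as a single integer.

Old min = -15 (at index 6)
Change: A[6] -15 -> 12
Changed element WAS the min. Need to check: is 12 still <= all others?
  Min of remaining elements: -1
  New min = min(12, -1) = -1

Answer: -1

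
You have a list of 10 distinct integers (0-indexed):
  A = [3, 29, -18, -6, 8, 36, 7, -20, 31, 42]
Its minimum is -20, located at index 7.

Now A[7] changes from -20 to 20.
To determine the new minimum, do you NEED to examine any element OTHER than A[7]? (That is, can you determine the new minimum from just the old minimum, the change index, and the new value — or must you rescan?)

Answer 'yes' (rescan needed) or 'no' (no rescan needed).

Answer: yes

Derivation:
Old min = -20 at index 7
Change at index 7: -20 -> 20
Index 7 WAS the min and new value 20 > old min -20. Must rescan other elements to find the new min.
Needs rescan: yes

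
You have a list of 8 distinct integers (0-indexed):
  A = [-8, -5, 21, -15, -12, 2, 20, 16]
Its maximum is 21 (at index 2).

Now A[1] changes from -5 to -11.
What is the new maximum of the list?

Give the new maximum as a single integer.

Old max = 21 (at index 2)
Change: A[1] -5 -> -11
Changed element was NOT the old max.
  New max = max(old_max, new_val) = max(21, -11) = 21

Answer: 21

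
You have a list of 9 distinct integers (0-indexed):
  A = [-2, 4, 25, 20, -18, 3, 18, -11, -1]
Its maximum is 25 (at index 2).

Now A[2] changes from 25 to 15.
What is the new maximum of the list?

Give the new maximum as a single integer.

Old max = 25 (at index 2)
Change: A[2] 25 -> 15
Changed element WAS the max -> may need rescan.
  Max of remaining elements: 20
  New max = max(15, 20) = 20

Answer: 20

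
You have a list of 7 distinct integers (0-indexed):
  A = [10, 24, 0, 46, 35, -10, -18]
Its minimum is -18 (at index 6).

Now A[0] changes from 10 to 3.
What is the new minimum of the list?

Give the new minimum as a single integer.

Old min = -18 (at index 6)
Change: A[0] 10 -> 3
Changed element was NOT the old min.
  New min = min(old_min, new_val) = min(-18, 3) = -18

Answer: -18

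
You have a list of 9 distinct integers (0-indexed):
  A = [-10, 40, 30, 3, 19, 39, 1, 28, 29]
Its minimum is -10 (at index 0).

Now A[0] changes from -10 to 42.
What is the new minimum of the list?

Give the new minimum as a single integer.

Answer: 1

Derivation:
Old min = -10 (at index 0)
Change: A[0] -10 -> 42
Changed element WAS the min. Need to check: is 42 still <= all others?
  Min of remaining elements: 1
  New min = min(42, 1) = 1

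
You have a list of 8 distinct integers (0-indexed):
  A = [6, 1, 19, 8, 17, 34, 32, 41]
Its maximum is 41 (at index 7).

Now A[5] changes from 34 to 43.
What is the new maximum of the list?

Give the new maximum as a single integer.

Old max = 41 (at index 7)
Change: A[5] 34 -> 43
Changed element was NOT the old max.
  New max = max(old_max, new_val) = max(41, 43) = 43

Answer: 43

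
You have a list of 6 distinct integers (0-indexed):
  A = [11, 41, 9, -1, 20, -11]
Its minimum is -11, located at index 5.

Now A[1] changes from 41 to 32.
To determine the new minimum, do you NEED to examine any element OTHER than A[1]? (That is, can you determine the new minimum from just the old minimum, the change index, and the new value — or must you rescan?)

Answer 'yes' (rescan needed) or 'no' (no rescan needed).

Old min = -11 at index 5
Change at index 1: 41 -> 32
Index 1 was NOT the min. New min = min(-11, 32). No rescan of other elements needed.
Needs rescan: no

Answer: no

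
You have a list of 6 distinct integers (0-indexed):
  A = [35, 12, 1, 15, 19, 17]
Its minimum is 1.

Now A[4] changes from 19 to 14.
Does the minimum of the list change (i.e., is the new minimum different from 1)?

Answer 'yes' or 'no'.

Answer: no

Derivation:
Old min = 1
Change: A[4] 19 -> 14
Changed element was NOT the min; min changes only if 14 < 1.
New min = 1; changed? no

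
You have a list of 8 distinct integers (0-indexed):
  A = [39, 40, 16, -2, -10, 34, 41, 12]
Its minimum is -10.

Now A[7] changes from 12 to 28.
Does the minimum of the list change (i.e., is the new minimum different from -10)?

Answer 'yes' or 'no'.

Old min = -10
Change: A[7] 12 -> 28
Changed element was NOT the min; min changes only if 28 < -10.
New min = -10; changed? no

Answer: no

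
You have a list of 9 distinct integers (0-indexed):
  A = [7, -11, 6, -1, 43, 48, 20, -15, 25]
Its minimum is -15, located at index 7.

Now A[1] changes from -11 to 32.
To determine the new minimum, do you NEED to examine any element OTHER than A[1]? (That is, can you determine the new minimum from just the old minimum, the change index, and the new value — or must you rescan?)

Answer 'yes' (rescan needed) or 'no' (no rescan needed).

Old min = -15 at index 7
Change at index 1: -11 -> 32
Index 1 was NOT the min. New min = min(-15, 32). No rescan of other elements needed.
Needs rescan: no

Answer: no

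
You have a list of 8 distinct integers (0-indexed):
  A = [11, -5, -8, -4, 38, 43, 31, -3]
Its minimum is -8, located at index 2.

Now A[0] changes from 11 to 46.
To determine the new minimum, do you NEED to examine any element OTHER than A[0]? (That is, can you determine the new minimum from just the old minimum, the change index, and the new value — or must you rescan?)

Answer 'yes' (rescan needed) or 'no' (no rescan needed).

Old min = -8 at index 2
Change at index 0: 11 -> 46
Index 0 was NOT the min. New min = min(-8, 46). No rescan of other elements needed.
Needs rescan: no

Answer: no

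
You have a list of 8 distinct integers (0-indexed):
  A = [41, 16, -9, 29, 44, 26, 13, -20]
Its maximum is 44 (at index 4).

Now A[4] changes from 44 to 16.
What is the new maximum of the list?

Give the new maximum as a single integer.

Old max = 44 (at index 4)
Change: A[4] 44 -> 16
Changed element WAS the max -> may need rescan.
  Max of remaining elements: 41
  New max = max(16, 41) = 41

Answer: 41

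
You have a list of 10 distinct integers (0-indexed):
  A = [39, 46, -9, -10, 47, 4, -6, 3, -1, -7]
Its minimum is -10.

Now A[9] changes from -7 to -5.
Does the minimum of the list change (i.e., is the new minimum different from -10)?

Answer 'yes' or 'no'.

Old min = -10
Change: A[9] -7 -> -5
Changed element was NOT the min; min changes only if -5 < -10.
New min = -10; changed? no

Answer: no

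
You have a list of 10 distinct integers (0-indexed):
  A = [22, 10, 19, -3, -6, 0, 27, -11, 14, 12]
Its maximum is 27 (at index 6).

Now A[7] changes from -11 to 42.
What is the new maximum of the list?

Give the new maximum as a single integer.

Answer: 42

Derivation:
Old max = 27 (at index 6)
Change: A[7] -11 -> 42
Changed element was NOT the old max.
  New max = max(old_max, new_val) = max(27, 42) = 42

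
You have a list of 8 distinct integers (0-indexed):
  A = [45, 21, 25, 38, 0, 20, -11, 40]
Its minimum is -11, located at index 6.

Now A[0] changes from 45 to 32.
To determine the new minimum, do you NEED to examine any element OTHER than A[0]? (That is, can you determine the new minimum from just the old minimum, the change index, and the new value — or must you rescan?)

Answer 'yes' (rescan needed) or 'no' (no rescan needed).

Old min = -11 at index 6
Change at index 0: 45 -> 32
Index 0 was NOT the min. New min = min(-11, 32). No rescan of other elements needed.
Needs rescan: no

Answer: no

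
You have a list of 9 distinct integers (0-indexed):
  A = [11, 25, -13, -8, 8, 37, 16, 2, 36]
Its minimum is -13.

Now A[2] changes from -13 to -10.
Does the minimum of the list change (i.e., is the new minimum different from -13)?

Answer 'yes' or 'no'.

Answer: yes

Derivation:
Old min = -13
Change: A[2] -13 -> -10
Changed element was the min; new min must be rechecked.
New min = -10; changed? yes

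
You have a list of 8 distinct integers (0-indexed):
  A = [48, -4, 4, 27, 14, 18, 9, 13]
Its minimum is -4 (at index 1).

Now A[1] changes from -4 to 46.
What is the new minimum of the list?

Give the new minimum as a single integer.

Answer: 4

Derivation:
Old min = -4 (at index 1)
Change: A[1] -4 -> 46
Changed element WAS the min. Need to check: is 46 still <= all others?
  Min of remaining elements: 4
  New min = min(46, 4) = 4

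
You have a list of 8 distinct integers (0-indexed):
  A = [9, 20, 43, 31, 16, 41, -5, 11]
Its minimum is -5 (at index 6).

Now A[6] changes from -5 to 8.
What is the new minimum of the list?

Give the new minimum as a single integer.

Old min = -5 (at index 6)
Change: A[6] -5 -> 8
Changed element WAS the min. Need to check: is 8 still <= all others?
  Min of remaining elements: 9
  New min = min(8, 9) = 8

Answer: 8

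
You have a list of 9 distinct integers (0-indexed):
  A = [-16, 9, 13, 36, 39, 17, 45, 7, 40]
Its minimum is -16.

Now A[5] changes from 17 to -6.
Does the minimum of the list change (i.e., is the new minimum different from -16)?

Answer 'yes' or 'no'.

Old min = -16
Change: A[5] 17 -> -6
Changed element was NOT the min; min changes only if -6 < -16.
New min = -16; changed? no

Answer: no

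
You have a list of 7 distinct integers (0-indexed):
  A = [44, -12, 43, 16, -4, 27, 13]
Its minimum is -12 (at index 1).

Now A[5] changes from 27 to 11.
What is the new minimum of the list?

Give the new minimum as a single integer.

Old min = -12 (at index 1)
Change: A[5] 27 -> 11
Changed element was NOT the old min.
  New min = min(old_min, new_val) = min(-12, 11) = -12

Answer: -12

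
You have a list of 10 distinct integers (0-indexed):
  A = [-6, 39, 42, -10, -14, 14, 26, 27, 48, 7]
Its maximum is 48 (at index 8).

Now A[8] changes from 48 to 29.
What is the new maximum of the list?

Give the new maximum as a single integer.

Answer: 42

Derivation:
Old max = 48 (at index 8)
Change: A[8] 48 -> 29
Changed element WAS the max -> may need rescan.
  Max of remaining elements: 42
  New max = max(29, 42) = 42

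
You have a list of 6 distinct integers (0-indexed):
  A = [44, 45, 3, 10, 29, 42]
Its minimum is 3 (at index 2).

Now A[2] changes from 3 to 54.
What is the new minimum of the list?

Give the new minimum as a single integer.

Answer: 10

Derivation:
Old min = 3 (at index 2)
Change: A[2] 3 -> 54
Changed element WAS the min. Need to check: is 54 still <= all others?
  Min of remaining elements: 10
  New min = min(54, 10) = 10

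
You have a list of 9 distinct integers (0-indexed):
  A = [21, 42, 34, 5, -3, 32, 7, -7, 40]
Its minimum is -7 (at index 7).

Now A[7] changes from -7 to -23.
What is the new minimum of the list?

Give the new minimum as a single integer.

Old min = -7 (at index 7)
Change: A[7] -7 -> -23
Changed element WAS the min. Need to check: is -23 still <= all others?
  Min of remaining elements: -3
  New min = min(-23, -3) = -23

Answer: -23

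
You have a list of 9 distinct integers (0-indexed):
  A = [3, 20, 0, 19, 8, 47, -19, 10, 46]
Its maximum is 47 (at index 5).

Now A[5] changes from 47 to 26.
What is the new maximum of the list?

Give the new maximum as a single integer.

Answer: 46

Derivation:
Old max = 47 (at index 5)
Change: A[5] 47 -> 26
Changed element WAS the max -> may need rescan.
  Max of remaining elements: 46
  New max = max(26, 46) = 46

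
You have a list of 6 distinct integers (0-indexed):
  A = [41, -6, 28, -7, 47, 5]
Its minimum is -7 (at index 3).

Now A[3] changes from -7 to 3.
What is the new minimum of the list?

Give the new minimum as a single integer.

Old min = -7 (at index 3)
Change: A[3] -7 -> 3
Changed element WAS the min. Need to check: is 3 still <= all others?
  Min of remaining elements: -6
  New min = min(3, -6) = -6

Answer: -6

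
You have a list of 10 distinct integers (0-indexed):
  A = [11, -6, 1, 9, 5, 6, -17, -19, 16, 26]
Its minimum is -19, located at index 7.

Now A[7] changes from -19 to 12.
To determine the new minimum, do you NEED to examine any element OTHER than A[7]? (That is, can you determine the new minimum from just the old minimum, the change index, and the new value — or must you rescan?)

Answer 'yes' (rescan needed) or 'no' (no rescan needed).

Old min = -19 at index 7
Change at index 7: -19 -> 12
Index 7 WAS the min and new value 12 > old min -19. Must rescan other elements to find the new min.
Needs rescan: yes

Answer: yes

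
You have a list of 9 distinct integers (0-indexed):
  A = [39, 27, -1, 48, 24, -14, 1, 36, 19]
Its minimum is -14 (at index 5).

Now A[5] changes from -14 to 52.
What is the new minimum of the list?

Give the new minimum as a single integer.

Old min = -14 (at index 5)
Change: A[5] -14 -> 52
Changed element WAS the min. Need to check: is 52 still <= all others?
  Min of remaining elements: -1
  New min = min(52, -1) = -1

Answer: -1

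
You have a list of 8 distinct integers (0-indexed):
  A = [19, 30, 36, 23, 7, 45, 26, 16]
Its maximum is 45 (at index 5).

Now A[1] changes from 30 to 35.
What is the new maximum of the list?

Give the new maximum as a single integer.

Answer: 45

Derivation:
Old max = 45 (at index 5)
Change: A[1] 30 -> 35
Changed element was NOT the old max.
  New max = max(old_max, new_val) = max(45, 35) = 45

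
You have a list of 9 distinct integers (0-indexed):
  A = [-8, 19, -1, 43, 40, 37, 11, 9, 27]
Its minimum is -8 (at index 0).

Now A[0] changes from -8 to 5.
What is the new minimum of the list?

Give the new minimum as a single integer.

Answer: -1

Derivation:
Old min = -8 (at index 0)
Change: A[0] -8 -> 5
Changed element WAS the min. Need to check: is 5 still <= all others?
  Min of remaining elements: -1
  New min = min(5, -1) = -1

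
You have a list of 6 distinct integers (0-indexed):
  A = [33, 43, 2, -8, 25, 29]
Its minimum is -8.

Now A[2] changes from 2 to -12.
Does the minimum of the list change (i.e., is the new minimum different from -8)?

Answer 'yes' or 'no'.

Old min = -8
Change: A[2] 2 -> -12
Changed element was NOT the min; min changes only if -12 < -8.
New min = -12; changed? yes

Answer: yes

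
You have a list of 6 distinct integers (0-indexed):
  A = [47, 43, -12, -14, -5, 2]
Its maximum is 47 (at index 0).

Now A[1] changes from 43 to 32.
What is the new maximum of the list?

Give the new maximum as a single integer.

Answer: 47

Derivation:
Old max = 47 (at index 0)
Change: A[1] 43 -> 32
Changed element was NOT the old max.
  New max = max(old_max, new_val) = max(47, 32) = 47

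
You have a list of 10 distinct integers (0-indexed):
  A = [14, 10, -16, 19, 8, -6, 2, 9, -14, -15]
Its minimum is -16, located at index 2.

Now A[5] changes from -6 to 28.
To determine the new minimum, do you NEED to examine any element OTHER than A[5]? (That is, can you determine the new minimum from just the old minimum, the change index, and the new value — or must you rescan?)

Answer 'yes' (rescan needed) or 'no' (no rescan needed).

Old min = -16 at index 2
Change at index 5: -6 -> 28
Index 5 was NOT the min. New min = min(-16, 28). No rescan of other elements needed.
Needs rescan: no

Answer: no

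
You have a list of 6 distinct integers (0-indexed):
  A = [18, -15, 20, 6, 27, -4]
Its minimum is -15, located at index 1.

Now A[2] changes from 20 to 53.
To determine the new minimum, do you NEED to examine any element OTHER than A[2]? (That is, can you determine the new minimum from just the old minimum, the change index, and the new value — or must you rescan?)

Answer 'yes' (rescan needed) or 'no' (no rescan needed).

Answer: no

Derivation:
Old min = -15 at index 1
Change at index 2: 20 -> 53
Index 2 was NOT the min. New min = min(-15, 53). No rescan of other elements needed.
Needs rescan: no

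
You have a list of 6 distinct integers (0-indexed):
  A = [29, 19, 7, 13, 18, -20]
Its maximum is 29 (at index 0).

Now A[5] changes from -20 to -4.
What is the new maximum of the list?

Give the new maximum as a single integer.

Old max = 29 (at index 0)
Change: A[5] -20 -> -4
Changed element was NOT the old max.
  New max = max(old_max, new_val) = max(29, -4) = 29

Answer: 29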